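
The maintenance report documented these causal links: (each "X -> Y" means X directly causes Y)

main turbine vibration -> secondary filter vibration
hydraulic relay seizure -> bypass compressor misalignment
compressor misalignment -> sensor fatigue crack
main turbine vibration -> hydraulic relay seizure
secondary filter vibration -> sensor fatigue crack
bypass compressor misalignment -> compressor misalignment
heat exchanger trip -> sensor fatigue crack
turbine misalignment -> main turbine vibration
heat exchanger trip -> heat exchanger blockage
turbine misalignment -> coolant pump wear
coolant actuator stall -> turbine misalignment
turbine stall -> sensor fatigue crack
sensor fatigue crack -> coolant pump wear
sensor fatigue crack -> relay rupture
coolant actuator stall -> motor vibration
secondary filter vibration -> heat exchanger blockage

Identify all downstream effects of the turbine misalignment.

the bypass compressor misalignment, the compressor misalignment, the coolant pump wear, the heat exchanger blockage, the hydraulic relay seizure, the main turbine vibration, the relay rupture, the secondary filter vibration, the sensor fatigue crack

Direct effects: the main turbine vibration, the coolant pump wear.
2 steps out: the hydraulic relay seizure, the secondary filter vibration.
3 steps out: the bypass compressor misalignment, the sensor fatigue crack, the heat exchanger blockage.
4 steps out: the compressor misalignment, the relay rupture.
Not reachable from it: the turbine stall, the coolant actuator stall, the motor vibration, the heat exchanger trip.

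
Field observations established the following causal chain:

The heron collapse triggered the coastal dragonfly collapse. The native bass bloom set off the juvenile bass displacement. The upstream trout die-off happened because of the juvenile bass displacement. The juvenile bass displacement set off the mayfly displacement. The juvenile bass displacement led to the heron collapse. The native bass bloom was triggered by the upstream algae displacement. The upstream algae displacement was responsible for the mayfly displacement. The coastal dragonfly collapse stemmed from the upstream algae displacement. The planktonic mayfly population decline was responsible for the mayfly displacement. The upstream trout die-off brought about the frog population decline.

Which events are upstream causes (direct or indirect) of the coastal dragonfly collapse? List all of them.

Immediate causes of the coastal dragonfly collapse: the upstream algae displacement, the heron collapse.
Further upstream: the native bass bloom, the juvenile bass displacement.

the heron collapse, the juvenile bass displacement, the native bass bloom, the upstream algae displacement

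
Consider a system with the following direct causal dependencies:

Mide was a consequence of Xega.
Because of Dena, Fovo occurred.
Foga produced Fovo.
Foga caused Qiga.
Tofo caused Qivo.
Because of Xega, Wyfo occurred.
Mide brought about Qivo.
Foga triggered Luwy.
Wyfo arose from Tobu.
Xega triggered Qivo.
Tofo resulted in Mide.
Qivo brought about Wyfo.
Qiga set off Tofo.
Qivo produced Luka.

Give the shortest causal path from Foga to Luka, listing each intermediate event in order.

Foga → Qiga → Tofo → Qivo → Luka

Foga → Qiga
Qiga → Tofo
Tofo → Qivo
Qivo → Luka
Length: 4 steps.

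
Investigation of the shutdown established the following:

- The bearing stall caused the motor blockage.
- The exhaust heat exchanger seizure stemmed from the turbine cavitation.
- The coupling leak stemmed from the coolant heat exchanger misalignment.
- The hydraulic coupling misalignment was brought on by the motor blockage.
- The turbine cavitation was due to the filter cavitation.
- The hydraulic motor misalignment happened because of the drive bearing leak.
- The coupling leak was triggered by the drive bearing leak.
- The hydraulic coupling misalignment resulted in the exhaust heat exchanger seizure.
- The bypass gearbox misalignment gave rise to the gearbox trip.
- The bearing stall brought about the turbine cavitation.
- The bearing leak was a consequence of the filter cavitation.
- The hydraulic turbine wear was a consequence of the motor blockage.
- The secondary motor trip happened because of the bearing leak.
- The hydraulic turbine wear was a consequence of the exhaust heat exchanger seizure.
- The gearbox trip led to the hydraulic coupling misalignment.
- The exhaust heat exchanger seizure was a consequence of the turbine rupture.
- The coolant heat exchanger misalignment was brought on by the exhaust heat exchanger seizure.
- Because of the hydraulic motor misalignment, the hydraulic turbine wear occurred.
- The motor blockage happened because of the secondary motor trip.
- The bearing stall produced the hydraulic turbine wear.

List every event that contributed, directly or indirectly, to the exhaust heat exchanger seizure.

the bearing leak, the bearing stall, the bypass gearbox misalignment, the filter cavitation, the gearbox trip, the hydraulic coupling misalignment, the motor blockage, the secondary motor trip, the turbine cavitation, the turbine rupture

Immediate causes of the exhaust heat exchanger seizure: the turbine rupture, the turbine cavitation, the hydraulic coupling misalignment.
Further upstream: the filter cavitation, the bypass gearbox misalignment, the bearing leak, the gearbox trip, the bearing stall, the secondary motor trip, the motor blockage.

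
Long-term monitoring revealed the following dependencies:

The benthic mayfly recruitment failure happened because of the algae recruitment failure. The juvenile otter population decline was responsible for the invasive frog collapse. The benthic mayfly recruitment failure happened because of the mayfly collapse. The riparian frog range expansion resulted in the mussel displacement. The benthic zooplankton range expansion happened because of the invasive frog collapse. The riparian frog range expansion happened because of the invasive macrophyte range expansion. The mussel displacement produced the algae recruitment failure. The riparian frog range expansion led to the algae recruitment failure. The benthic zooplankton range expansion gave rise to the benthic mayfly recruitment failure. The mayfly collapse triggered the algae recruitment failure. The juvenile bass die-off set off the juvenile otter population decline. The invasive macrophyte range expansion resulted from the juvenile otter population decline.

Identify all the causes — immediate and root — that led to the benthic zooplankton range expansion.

Immediate cause of the benthic zooplankton range expansion: the invasive frog collapse.
Further upstream: the juvenile bass die-off, the juvenile otter population decline.

the invasive frog collapse, the juvenile bass die-off, the juvenile otter population decline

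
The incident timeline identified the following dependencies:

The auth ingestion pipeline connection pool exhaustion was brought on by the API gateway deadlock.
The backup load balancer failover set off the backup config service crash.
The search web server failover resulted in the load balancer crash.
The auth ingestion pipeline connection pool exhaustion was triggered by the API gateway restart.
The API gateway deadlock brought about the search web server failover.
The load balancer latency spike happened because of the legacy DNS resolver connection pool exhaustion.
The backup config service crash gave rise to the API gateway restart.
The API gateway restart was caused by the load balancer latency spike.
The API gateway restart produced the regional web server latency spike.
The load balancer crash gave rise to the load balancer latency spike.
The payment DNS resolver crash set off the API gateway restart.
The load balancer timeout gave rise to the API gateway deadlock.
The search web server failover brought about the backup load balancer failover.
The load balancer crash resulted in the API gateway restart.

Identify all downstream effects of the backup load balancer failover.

the API gateway restart, the auth ingestion pipeline connection pool exhaustion, the backup config service crash, the regional web server latency spike

Direct effects: the backup config service crash.
2 steps out: the API gateway restart.
3 steps out: the regional web server latency spike, the auth ingestion pipeline connection pool exhaustion.
Not reachable from it: the load balancer timeout, the API gateway deadlock, the legacy DNS resolver connection pool exhaustion, the search web server failover, the load balancer crash, the payment DNS resolver crash, the load balancer latency spike.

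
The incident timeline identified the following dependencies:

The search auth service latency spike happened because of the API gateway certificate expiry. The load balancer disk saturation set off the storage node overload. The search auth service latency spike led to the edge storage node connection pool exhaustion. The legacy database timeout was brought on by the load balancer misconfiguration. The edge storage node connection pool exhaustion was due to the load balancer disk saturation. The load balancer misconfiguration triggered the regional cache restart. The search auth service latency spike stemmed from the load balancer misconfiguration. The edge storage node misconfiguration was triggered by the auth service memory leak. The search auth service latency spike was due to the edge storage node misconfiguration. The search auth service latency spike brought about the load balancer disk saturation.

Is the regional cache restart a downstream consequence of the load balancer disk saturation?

No

The load balancer disk saturation leads to the storage node overload, the edge storage node connection pool exhaustion; the regional cache restart is not among them.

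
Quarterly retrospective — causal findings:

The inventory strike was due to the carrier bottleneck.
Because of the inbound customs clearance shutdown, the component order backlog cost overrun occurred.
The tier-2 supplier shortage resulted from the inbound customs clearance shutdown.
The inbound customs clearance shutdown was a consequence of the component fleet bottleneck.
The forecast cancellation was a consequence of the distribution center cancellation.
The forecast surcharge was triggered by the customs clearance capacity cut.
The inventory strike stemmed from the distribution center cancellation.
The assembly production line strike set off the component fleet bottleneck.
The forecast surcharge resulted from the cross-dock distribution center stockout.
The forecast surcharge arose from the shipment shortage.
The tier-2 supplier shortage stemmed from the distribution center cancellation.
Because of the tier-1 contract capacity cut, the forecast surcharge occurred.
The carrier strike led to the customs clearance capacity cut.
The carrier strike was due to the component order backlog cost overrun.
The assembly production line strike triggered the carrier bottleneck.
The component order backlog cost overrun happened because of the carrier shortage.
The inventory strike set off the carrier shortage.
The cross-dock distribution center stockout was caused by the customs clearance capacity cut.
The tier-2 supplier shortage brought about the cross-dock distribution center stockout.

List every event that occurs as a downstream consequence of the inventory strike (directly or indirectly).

Direct effects: the carrier shortage.
2 steps out: the component order backlog cost overrun.
3 steps out: the carrier strike.
4 steps out: the customs clearance capacity cut.
5 steps out: the cross-dock distribution center stockout, the forecast surcharge.
Not reachable from it: the distribution center cancellation, the assembly production line strike, the component fleet bottleneck, the carrier bottleneck, the forecast cancellation, the inbound customs clearance shutdown, the shipment shortage, the tier-1 contract capacity cut, the tier-2 supplier shortage.

the carrier shortage, the carrier strike, the component order backlog cost overrun, the cross-dock distribution center stockout, the customs clearance capacity cut, the forecast surcharge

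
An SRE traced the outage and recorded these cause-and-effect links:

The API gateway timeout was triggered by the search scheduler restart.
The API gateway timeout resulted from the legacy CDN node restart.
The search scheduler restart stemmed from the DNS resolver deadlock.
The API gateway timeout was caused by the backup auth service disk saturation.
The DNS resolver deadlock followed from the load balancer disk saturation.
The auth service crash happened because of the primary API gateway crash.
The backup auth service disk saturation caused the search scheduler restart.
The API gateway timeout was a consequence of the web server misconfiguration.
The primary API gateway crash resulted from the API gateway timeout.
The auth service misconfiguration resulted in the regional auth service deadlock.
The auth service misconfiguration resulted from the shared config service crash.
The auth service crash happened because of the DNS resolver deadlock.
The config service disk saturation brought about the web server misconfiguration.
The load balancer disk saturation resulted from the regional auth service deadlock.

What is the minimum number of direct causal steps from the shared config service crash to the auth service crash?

5

Shortest chain: the shared config service crash → the auth service misconfiguration → the regional auth service deadlock → the load balancer disk saturation → the DNS resolver deadlock → the auth service crash.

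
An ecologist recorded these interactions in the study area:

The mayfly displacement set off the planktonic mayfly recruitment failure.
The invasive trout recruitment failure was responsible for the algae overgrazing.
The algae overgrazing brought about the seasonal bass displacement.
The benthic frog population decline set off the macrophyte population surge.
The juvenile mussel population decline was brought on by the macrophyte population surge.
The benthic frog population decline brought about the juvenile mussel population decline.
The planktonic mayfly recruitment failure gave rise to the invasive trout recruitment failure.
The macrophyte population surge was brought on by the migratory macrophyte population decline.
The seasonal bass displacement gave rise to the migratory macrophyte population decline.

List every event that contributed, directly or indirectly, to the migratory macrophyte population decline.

Immediate cause of the migratory macrophyte population decline: the seasonal bass displacement.
Further upstream: the mayfly displacement, the planktonic mayfly recruitment failure, the invasive trout recruitment failure, the algae overgrazing.

the algae overgrazing, the invasive trout recruitment failure, the mayfly displacement, the planktonic mayfly recruitment failure, the seasonal bass displacement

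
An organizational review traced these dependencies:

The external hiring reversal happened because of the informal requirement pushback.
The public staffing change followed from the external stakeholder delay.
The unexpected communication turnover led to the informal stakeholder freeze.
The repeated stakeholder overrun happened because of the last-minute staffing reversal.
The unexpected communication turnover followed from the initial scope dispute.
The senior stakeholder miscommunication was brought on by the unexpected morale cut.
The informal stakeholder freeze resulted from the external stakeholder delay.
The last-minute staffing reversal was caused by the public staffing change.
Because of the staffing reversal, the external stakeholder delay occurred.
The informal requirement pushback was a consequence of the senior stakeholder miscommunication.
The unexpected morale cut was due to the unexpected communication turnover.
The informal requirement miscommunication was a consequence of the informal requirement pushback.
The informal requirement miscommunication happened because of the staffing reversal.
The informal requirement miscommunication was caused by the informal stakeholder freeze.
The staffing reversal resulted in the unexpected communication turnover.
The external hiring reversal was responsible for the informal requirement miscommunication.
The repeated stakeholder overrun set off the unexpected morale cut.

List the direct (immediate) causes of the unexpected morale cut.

Upstream contributors include the staffing reversal, the external stakeholder delay, the public staffing change, the last-minute staffing reversal, the initial scope dispute, but only the repeated stakeholder overrun, the unexpected communication turnover feed directly into the unexpected morale cut.

the repeated stakeholder overrun, the unexpected communication turnover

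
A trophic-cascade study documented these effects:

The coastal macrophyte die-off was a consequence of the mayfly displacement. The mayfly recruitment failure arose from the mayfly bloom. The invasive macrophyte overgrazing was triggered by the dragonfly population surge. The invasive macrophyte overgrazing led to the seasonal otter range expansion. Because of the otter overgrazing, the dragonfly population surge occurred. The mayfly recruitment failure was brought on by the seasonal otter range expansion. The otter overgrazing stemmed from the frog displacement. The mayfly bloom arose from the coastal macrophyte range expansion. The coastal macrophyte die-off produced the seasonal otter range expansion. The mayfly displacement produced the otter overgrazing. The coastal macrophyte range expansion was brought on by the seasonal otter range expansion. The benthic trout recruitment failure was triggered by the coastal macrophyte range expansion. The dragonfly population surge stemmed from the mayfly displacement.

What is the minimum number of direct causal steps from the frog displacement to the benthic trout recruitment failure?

Shortest chain: the frog displacement → the otter overgrazing → the dragonfly population surge → the invasive macrophyte overgrazing → the seasonal otter range expansion → the coastal macrophyte range expansion → the benthic trout recruitment failure.

6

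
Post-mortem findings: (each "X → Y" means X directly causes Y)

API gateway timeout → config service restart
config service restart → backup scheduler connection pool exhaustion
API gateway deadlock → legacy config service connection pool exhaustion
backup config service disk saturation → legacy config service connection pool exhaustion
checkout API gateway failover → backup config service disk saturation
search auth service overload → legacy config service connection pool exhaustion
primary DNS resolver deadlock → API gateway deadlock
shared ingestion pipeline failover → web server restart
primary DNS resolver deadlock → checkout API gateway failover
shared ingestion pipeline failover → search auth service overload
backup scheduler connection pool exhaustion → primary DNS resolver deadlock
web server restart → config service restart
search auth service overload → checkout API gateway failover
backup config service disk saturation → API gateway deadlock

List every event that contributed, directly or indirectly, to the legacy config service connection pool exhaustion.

the API gateway deadlock, the API gateway timeout, the backup config service disk saturation, the backup scheduler connection pool exhaustion, the checkout API gateway failover, the config service restart, the primary DNS resolver deadlock, the search auth service overload, the shared ingestion pipeline failover, the web server restart

Immediate causes of the legacy config service connection pool exhaustion: the search auth service overload, the backup config service disk saturation, the API gateway deadlock.
Further upstream: the shared ingestion pipeline failover, the web server restart, the config service restart, the backup scheduler connection pool exhaustion, the primary DNS resolver deadlock, the checkout API gateway failover, the API gateway timeout.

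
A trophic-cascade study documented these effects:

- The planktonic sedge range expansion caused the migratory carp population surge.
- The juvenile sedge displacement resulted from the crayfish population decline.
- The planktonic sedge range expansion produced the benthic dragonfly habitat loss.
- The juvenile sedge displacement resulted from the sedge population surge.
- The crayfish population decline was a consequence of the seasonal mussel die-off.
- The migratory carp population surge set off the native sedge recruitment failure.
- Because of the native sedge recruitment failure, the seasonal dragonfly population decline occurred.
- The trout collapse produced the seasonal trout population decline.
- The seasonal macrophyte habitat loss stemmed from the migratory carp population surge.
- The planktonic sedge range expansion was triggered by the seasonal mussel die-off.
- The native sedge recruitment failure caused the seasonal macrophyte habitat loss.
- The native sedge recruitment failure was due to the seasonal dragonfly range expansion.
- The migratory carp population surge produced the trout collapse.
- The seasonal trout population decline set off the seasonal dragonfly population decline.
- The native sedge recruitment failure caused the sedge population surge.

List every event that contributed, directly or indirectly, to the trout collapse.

Immediate cause of the trout collapse: the migratory carp population surge.
Further upstream: the seasonal mussel die-off, the planktonic sedge range expansion.

the migratory carp population surge, the planktonic sedge range expansion, the seasonal mussel die-off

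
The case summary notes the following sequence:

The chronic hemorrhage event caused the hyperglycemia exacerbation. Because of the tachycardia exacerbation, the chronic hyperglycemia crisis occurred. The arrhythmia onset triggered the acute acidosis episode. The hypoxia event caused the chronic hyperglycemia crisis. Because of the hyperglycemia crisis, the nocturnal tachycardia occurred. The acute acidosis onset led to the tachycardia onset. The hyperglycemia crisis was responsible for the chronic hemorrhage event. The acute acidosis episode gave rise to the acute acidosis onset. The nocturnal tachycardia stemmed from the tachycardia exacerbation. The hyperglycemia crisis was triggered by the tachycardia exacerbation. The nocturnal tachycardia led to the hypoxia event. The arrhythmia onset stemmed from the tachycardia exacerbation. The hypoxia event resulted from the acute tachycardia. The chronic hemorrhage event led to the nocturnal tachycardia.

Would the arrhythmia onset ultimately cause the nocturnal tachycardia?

The arrhythmia onset leads to the acute acidosis episode, the acute acidosis onset, the tachycardia onset; the nocturnal tachycardia is not among them.

No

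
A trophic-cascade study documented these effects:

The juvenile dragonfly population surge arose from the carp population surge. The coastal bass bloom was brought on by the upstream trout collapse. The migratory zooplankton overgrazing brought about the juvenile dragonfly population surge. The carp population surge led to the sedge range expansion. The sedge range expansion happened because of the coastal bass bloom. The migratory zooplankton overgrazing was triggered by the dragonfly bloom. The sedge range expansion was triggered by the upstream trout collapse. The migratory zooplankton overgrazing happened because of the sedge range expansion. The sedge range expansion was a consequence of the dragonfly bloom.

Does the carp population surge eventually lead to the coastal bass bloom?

No

The carp population surge leads to the sedge range expansion, the migratory zooplankton overgrazing, the juvenile dragonfly population surge; the coastal bass bloom is not among them.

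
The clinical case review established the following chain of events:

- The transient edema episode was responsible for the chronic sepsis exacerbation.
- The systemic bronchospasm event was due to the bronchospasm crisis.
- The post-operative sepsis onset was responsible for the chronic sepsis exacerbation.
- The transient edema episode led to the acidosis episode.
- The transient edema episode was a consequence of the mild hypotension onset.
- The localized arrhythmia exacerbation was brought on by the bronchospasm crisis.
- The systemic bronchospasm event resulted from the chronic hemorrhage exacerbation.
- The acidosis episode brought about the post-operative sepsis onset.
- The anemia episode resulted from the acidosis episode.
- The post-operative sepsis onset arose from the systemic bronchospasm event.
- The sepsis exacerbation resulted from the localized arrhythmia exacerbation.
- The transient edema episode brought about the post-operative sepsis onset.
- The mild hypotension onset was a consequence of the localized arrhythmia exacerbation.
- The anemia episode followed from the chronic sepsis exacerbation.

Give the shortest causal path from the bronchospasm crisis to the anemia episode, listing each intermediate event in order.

the bronchospasm crisis → the systemic bronchospasm event → the post-operative sepsis onset → the chronic sepsis exacerbation → the anemia episode

the bronchospasm crisis → the systemic bronchospasm event
the systemic bronchospasm event → the post-operative sepsis onset
the post-operative sepsis onset → the chronic sepsis exacerbation
the chronic sepsis exacerbation → the anemia episode
Length: 4 steps.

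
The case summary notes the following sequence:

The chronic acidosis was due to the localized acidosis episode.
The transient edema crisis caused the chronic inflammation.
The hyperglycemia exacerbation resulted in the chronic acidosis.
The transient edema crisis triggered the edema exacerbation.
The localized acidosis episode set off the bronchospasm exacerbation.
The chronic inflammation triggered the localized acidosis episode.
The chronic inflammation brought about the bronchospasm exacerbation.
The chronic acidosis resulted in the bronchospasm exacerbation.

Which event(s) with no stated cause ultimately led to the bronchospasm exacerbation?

the hyperglycemia exacerbation, the transient edema crisis

Tracing upstream from the bronchospasm exacerbation: the bronchospasm exacerbation ← the chronic inflammation ← the transient edema crisis.
A separate upstream branch: the bronchospasm exacerbation ← the chronic acidosis ← the hyperglycemia exacerbation.
Each of those chain origins has no stated cause.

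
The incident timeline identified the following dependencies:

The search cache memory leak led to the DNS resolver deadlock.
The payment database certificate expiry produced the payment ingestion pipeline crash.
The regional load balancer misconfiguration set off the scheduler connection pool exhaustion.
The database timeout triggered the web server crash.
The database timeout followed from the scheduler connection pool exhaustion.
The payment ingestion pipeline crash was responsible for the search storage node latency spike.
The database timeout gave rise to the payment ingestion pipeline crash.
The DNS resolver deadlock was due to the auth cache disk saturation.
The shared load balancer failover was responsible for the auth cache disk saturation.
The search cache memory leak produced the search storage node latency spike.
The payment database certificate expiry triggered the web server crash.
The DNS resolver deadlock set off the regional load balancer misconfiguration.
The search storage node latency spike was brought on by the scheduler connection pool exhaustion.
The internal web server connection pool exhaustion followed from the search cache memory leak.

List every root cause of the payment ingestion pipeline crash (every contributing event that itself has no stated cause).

the payment database certificate expiry, the search cache memory leak, the shared load balancer failover

Tracing upstream from the payment ingestion pipeline crash: the payment ingestion pipeline crash ← the database timeout ← the scheduler connection pool exhaustion ← the regional load balancer misconfiguration ← the DNS resolver deadlock ← the auth cache disk saturation ← the shared load balancer failover.
A separate upstream branch: the payment ingestion pipeline crash ← the database timeout ← the scheduler connection pool exhaustion ← the regional load balancer misconfiguration ← the DNS resolver deadlock ← the search cache memory leak.
A separate upstream branch: the payment ingestion pipeline crash ← the payment database certificate expiry.
Each of those chain origins has no stated cause.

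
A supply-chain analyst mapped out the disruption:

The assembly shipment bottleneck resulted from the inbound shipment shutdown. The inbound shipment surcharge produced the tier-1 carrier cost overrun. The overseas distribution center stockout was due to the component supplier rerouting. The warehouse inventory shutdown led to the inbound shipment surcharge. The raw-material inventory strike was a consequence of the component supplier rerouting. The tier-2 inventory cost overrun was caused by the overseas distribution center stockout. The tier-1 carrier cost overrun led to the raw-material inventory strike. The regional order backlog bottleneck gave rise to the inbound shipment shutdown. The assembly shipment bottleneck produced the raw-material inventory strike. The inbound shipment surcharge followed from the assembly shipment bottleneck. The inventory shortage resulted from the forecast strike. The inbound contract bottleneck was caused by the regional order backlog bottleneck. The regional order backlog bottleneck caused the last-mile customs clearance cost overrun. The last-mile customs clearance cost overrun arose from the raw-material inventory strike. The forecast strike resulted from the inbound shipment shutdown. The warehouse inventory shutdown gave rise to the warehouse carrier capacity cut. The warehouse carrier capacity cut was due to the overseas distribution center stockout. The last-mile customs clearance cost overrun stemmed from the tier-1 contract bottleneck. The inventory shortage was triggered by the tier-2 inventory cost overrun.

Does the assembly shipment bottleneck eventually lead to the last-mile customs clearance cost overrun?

Yes

There is a causal chain: the assembly shipment bottleneck → the raw-material inventory strike → the last-mile customs clearance cost overrun.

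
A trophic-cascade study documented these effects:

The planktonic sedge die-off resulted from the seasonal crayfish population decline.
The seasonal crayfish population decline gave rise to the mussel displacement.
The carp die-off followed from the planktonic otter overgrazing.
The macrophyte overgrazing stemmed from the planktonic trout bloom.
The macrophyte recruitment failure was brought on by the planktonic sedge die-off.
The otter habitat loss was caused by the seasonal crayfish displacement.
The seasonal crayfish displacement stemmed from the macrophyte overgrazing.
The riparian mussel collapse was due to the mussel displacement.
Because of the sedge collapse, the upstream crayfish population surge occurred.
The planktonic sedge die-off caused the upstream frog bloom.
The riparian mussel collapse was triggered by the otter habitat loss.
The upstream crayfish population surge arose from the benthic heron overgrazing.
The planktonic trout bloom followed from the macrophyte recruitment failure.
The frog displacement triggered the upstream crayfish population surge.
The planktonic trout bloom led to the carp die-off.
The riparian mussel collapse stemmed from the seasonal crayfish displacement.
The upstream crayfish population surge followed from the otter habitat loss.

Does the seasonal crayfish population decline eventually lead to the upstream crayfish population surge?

Yes

There is a causal chain: the seasonal crayfish population decline → the planktonic sedge die-off → the macrophyte recruitment failure → the planktonic trout bloom → the macrophyte overgrazing → the seasonal crayfish displacement → the otter habitat loss → the upstream crayfish population surge.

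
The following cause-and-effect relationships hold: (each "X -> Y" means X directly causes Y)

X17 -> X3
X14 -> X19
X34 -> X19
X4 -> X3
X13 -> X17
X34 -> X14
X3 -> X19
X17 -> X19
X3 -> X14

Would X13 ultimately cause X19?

Yes

There is a causal chain: X13 → X17 → X19.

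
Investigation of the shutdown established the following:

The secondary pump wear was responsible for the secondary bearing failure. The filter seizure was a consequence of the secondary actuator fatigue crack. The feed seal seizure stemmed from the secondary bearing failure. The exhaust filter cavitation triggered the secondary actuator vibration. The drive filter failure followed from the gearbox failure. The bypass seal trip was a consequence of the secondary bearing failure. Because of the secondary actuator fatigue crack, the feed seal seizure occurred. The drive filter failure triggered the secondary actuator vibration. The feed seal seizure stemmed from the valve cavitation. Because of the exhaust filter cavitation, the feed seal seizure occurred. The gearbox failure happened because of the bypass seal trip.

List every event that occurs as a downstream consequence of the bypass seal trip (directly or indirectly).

Direct effects: the gearbox failure.
2 steps out: the drive filter failure.
3 steps out: the secondary actuator vibration.
Not reachable from it: the secondary actuator fatigue crack, the valve cavitation, the secondary pump wear, the secondary bearing failure, the filter seizure, the exhaust filter cavitation, the feed seal seizure.

the drive filter failure, the gearbox failure, the secondary actuator vibration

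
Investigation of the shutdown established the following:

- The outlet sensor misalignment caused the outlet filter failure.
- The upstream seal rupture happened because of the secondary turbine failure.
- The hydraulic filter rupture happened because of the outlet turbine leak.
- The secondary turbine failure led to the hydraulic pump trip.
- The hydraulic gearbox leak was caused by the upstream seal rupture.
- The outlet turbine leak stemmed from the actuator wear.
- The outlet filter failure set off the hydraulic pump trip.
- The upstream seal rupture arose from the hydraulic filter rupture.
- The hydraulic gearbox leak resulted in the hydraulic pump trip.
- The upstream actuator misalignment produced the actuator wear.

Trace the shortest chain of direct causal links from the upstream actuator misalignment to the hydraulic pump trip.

the upstream actuator misalignment → the actuator wear
the actuator wear → the outlet turbine leak
the outlet turbine leak → the hydraulic filter rupture
the hydraulic filter rupture → the upstream seal rupture
the upstream seal rupture → the hydraulic gearbox leak
the hydraulic gearbox leak → the hydraulic pump trip
Length: 6 steps.

the upstream actuator misalignment → the actuator wear → the outlet turbine leak → the hydraulic filter rupture → the upstream seal rupture → the hydraulic gearbox leak → the hydraulic pump trip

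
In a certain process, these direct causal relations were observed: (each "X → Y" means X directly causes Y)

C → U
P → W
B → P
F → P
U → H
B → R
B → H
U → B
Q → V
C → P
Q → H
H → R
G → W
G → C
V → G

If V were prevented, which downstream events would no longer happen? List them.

B, C, G, U

Downstream of V: G, C, U, B, H, P, R, W.
Of those, still caused via another path: H, P, R, W.
The remainder have no surviving cause.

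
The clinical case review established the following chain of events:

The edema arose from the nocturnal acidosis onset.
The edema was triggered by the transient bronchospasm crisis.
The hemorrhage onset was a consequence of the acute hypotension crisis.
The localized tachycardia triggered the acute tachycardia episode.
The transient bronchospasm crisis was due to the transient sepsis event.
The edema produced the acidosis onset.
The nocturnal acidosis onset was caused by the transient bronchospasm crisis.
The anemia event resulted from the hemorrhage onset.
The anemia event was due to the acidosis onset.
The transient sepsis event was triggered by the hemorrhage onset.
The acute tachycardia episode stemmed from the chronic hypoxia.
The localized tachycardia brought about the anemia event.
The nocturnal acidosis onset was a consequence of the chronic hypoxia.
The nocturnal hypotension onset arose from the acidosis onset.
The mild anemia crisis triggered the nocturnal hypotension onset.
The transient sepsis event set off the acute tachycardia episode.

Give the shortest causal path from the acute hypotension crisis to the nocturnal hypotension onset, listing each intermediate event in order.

the acute hypotension crisis → the hemorrhage onset → the transient sepsis event → the transient bronchospasm crisis → the edema → the acidosis onset → the nocturnal hypotension onset

the acute hypotension crisis → the hemorrhage onset
the hemorrhage onset → the transient sepsis event
the transient sepsis event → the transient bronchospasm crisis
the transient bronchospasm crisis → the edema
the edema → the acidosis onset
the acidosis onset → the nocturnal hypotension onset
Length: 6 steps.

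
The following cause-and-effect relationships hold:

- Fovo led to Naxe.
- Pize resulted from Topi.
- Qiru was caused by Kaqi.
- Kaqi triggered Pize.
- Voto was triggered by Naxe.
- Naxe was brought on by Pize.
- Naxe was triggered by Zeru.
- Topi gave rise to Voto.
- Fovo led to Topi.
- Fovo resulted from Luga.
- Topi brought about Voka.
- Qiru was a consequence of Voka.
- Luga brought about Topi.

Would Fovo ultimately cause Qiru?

Yes

There is a causal chain: Fovo → Topi → Voka → Qiru.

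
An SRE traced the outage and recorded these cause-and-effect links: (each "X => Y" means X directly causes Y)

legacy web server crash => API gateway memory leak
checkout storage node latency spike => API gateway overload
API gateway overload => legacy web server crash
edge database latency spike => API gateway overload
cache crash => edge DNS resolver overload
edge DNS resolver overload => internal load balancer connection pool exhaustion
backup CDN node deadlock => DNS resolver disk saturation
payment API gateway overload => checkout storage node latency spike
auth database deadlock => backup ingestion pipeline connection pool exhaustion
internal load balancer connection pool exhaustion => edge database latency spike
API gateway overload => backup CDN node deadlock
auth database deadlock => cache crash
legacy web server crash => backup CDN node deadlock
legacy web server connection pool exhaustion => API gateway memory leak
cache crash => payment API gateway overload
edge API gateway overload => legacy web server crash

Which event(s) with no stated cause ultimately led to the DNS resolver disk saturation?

the auth database deadlock, the edge API gateway overload

Tracing upstream from the DNS resolver disk saturation: the DNS resolver disk saturation ← the backup CDN node deadlock ← the API gateway overload ← the checkout storage node latency spike ← the payment API gateway overload ← the cache crash ← the auth database deadlock.
A separate upstream branch: the DNS resolver disk saturation ← the backup CDN node deadlock ← the legacy web server crash ← the edge API gateway overload.
Each of those chain origins has no stated cause.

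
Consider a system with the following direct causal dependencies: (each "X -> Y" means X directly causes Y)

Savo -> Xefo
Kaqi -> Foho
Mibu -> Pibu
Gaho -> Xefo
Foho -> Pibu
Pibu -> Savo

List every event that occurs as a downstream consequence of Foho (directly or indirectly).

Pibu, Savo, Xefo

Direct effects: Pibu.
2 steps out: Savo.
3 steps out: Xefo.
Not reachable from it: Kaqi, Mibu, Gaho.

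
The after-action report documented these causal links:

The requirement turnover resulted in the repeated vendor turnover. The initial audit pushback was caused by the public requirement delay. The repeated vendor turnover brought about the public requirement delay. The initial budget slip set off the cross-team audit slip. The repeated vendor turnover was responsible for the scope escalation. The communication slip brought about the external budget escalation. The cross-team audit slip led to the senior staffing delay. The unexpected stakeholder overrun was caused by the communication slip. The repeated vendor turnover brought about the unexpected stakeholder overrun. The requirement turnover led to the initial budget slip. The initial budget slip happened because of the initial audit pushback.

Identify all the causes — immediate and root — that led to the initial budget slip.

Immediate causes of the initial budget slip: the requirement turnover, the initial audit pushback.
Further upstream: the repeated vendor turnover, the public requirement delay.

the initial audit pushback, the public requirement delay, the repeated vendor turnover, the requirement turnover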